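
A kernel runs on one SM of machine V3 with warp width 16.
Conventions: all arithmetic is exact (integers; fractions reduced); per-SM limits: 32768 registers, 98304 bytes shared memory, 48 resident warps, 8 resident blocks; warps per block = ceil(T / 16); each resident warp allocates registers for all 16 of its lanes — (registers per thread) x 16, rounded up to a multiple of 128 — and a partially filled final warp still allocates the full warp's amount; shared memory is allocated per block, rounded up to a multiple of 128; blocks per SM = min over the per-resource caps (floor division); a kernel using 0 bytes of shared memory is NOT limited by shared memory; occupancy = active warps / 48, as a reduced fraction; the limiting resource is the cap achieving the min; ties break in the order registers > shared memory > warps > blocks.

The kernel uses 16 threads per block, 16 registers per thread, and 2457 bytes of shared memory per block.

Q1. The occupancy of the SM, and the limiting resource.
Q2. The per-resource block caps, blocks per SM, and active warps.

Answer: occupancy 1/6, limited by blocks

registers: 128 blocks
shared memory: 38 blocks
warps: 48 blocks
blocks: 8 blocks

Answer: 8 blocks, 8 active warps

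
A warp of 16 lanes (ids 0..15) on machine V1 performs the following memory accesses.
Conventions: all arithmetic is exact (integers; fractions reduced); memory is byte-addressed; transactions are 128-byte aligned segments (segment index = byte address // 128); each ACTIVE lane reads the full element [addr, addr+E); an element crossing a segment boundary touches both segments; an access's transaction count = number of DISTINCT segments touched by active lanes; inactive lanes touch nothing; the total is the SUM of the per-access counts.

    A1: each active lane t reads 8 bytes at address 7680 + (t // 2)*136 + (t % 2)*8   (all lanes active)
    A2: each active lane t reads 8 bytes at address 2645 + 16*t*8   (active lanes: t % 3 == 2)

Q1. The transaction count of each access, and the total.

A1: 8 transactions
A2: 5 transactions

Answer: 8,5; total 13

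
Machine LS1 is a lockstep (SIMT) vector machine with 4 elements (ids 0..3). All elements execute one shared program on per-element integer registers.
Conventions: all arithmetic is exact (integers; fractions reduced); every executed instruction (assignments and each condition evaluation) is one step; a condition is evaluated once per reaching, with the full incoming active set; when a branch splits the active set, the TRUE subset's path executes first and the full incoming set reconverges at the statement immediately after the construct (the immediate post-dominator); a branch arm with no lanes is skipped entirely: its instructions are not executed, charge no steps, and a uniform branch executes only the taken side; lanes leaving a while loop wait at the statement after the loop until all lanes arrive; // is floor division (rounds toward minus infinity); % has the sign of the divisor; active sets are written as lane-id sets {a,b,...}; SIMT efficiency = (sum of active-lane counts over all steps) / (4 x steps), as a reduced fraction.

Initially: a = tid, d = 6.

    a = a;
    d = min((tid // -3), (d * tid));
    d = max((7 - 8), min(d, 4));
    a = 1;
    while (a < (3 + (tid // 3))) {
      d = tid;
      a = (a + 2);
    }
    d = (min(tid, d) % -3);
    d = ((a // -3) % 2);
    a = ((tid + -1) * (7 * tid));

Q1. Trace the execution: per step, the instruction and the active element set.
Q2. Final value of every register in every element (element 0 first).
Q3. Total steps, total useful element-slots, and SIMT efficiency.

step 0: a <- a                       {0,1,2,3}
step 1: d <- min((tid // -3), (d * tid)) {0,1,2,3}
step 2: d <- max((7 - 8), min(d, 4)) {0,1,2,3}
step 3: a <- 1                       {0,1,2,3}
step 4: eval (a < (3 + (tid // 3)))  {0,1,2,3}
step 5: d <- tid                     {0,1,2,3}
step 6: a <- (a + 2)                 {0,1,2,3}
step 7: eval (a < (3 + (tid // 3)))  {0,1,2,3}
step 8: d <- tid                     {3}
step 9: a <- (a + 2)                 {3}
step 10: eval (a < (3 + (tid // 3)))  {3}
step 11: d <- (min(tid, d) % -3)      {0,1,2,3}
step 12: d <- ((a // -3) % 2)         {0,1,2,3}
step 13: a <- ((tid + -1) * (7 * tid)) {0,1,2,3}

Answer: 14 steps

a: 0,0,14,42
d: 1,1,1,0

steps = 14; useful = 47; efficiency = 47/56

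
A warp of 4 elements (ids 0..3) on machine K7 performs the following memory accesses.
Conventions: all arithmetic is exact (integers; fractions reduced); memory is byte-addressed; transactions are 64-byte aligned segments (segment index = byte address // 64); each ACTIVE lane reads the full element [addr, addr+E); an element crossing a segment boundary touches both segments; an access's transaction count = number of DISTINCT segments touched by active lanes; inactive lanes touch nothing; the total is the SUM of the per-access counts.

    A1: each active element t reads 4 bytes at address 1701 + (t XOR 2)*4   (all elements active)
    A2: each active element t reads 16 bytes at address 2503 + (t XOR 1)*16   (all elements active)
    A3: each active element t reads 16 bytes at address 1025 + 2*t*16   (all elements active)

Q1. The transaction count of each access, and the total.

A1: 1 transaction
A2: 2 transactions
A3: 2 transactions

Answer: 1,2,2; total 5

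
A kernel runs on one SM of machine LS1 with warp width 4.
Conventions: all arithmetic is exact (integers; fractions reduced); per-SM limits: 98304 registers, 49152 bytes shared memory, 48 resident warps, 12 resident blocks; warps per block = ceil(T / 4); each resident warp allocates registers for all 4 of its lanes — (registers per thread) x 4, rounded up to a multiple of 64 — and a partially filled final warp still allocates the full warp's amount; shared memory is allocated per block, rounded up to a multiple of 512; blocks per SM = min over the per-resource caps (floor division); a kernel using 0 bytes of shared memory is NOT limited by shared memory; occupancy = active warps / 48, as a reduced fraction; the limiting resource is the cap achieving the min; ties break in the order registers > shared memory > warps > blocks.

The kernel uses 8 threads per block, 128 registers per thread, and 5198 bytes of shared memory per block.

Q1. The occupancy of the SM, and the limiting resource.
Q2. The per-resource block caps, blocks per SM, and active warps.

Answer: occupancy 1/3, limited by shared memory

registers: 96 blocks
shared memory: 8 blocks
warps: 24 blocks
blocks: 12 blocks

Answer: 8 blocks, 16 active warps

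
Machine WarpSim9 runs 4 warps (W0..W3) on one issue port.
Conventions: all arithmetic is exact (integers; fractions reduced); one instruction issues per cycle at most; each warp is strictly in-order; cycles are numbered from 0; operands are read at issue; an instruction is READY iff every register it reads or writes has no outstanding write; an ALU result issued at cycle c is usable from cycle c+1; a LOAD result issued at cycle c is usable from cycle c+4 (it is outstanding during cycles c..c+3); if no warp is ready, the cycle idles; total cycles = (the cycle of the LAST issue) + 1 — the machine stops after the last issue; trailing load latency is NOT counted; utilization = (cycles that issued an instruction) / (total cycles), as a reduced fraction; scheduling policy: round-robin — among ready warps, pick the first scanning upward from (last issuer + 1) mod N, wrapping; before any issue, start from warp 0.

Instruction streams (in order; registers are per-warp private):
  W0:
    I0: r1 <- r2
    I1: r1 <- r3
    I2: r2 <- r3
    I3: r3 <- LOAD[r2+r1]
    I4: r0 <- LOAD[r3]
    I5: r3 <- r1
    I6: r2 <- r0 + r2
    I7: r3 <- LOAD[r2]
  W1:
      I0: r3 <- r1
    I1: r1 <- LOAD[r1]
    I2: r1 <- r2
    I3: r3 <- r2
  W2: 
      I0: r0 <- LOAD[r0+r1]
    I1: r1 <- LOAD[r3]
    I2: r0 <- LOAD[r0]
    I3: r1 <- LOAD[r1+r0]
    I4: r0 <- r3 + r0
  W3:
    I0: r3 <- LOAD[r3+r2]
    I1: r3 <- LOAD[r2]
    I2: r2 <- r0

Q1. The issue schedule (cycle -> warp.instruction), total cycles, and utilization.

cycle 0: W0.I0
cycle 1: W1.I0
cycle 2: W2.I0
cycle 3: W3.I0
cycle 4: W0.I1
cycle 5: W1.I1
cycle 6: W2.I1
cycle 7: W3.I1
cycle 8: W0.I2
cycle 9: W1.I2
cycle 10: W2.I2
cycle 11: W3.I2
cycle 12: W0.I3
cycle 13: W1.I3
cycle 14: W2.I3
cycle 15: W2.I4
cycle 16: W0.I4
cycle 17: W0.I5
cycle 18: idle
cycle 19: idle
cycle 20: W0.I6
cycle 21: W0.I7

Answer: 22 cycles, utilization 10/11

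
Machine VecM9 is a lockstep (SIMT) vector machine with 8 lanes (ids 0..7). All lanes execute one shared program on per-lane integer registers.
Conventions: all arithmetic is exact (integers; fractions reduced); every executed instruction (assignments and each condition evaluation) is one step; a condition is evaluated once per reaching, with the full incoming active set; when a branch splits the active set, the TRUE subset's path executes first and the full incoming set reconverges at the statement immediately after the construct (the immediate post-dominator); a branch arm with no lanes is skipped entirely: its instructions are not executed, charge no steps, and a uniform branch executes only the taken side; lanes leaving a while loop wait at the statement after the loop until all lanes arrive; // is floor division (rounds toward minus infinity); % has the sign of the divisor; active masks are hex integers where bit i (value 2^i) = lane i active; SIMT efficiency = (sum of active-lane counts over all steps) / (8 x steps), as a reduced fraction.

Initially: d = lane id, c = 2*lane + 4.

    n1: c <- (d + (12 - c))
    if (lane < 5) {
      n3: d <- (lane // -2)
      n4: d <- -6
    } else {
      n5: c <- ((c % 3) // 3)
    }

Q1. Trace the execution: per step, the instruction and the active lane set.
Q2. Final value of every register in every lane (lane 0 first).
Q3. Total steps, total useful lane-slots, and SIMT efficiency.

step 0: c <- (d + (12 - c))          0xff
step 1: eval (lane < 5)              0xff
step 2: d <- (lane // -2)            0x1f
step 3: d <- -6                      0x1f
step 4: c <- ((c % 3) // 3)          0xe0

Answer: 5 steps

d: -6,-6,-6,-6,-6,5,6,7
c: 8,7,6,5,4,0,0,0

steps = 5; useful = 29; efficiency = 29/40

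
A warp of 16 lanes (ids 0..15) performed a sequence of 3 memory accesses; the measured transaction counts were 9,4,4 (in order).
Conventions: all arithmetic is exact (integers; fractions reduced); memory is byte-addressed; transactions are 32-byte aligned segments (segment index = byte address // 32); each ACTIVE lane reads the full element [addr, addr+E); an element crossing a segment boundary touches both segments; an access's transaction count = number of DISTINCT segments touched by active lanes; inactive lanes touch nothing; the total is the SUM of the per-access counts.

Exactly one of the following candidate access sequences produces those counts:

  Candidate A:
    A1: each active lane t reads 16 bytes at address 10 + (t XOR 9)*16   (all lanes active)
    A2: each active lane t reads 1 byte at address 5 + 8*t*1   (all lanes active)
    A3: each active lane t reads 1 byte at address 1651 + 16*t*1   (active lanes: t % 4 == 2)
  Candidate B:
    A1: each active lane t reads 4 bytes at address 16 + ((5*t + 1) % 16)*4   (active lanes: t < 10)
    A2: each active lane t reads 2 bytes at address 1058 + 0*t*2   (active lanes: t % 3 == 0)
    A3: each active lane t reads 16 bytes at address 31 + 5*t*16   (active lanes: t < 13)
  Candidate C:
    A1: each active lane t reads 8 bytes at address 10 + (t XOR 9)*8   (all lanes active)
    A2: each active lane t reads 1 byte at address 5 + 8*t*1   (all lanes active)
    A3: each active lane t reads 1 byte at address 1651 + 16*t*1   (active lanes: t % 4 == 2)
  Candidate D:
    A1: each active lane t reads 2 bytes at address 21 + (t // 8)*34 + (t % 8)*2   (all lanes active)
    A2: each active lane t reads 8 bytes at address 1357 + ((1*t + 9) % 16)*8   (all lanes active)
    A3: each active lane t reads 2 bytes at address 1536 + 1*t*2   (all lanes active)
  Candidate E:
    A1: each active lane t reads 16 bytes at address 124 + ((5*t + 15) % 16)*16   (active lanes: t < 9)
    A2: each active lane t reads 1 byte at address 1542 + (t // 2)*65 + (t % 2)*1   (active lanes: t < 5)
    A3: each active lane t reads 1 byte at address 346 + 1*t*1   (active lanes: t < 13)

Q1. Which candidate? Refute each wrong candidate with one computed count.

B: A1 gives 3 transactions, not 9
C: A1 gives 5 transactions, not 9
D: A1 gives 3 transactions, not 9
E: A1 gives 7 transactions, not 9
A: all counts match (9,4,4)

Answer: A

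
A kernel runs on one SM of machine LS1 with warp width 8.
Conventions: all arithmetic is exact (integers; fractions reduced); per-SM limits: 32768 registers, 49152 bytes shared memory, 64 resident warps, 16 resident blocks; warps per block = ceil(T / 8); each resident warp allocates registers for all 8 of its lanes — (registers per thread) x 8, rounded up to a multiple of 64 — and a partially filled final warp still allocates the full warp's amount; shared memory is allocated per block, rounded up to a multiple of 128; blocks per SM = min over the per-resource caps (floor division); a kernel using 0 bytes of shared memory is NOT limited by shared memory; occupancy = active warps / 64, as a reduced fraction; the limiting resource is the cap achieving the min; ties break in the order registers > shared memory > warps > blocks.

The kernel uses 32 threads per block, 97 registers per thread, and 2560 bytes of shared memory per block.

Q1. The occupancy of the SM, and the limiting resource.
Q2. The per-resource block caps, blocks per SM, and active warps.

Answer: occupancy 9/16, limited by registers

registers: 9 blocks
shared memory: 19 blocks
warps: 16 blocks
blocks: 16 blocks

Answer: 9 blocks, 36 active warps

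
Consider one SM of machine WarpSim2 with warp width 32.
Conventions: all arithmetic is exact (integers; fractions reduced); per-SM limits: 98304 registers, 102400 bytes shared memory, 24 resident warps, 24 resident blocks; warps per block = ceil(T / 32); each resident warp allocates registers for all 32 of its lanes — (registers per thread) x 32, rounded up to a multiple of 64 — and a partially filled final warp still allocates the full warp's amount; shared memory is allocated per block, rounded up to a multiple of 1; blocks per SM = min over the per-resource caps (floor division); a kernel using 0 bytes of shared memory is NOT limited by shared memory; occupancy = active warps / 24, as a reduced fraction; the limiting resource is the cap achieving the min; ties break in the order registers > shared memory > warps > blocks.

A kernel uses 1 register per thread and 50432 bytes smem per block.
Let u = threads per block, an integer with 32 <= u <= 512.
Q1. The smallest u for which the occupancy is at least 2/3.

Answer: u = 225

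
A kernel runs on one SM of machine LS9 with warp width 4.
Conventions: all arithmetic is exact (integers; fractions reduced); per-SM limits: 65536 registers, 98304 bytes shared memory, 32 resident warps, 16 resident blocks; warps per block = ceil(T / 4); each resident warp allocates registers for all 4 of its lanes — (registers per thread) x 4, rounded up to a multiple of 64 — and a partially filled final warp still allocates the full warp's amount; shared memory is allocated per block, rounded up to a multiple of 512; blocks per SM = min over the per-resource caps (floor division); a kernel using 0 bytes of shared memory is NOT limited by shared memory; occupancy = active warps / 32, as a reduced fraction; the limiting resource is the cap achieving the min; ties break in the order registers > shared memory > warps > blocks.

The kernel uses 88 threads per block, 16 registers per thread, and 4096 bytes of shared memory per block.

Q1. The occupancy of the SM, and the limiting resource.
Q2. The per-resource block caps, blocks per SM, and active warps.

Answer: occupancy 11/16, limited by warps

registers: 46 blocks
shared memory: 24 blocks
warps: 1 block
blocks: 16 blocks

Answer: 1 block, 22 active warps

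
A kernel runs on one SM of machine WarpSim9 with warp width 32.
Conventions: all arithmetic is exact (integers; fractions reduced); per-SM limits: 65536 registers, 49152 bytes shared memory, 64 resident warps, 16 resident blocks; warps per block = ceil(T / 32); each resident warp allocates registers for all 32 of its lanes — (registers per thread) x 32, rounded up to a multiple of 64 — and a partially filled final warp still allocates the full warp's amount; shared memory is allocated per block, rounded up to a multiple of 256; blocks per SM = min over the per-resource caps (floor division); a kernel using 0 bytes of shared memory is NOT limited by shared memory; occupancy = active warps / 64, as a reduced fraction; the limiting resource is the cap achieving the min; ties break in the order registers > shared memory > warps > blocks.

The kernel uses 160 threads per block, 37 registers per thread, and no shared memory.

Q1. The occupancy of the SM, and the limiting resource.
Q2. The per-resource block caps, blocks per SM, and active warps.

Answer: occupancy 25/32, limited by registers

registers: 10 blocks
shared memory: no limit (kernel uses none)
warps: 12 blocks
blocks: 16 blocks

Answer: 10 blocks, 50 active warps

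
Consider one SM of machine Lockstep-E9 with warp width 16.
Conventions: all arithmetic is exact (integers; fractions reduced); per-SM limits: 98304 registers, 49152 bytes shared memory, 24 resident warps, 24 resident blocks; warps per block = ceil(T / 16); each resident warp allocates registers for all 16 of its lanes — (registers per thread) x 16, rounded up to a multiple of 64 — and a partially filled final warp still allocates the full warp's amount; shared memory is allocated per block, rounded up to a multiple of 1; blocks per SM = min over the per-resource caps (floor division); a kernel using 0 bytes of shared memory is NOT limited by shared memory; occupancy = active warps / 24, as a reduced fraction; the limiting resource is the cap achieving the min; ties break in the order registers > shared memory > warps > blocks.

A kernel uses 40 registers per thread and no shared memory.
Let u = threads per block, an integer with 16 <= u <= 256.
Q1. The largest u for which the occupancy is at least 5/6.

Answer: u = 192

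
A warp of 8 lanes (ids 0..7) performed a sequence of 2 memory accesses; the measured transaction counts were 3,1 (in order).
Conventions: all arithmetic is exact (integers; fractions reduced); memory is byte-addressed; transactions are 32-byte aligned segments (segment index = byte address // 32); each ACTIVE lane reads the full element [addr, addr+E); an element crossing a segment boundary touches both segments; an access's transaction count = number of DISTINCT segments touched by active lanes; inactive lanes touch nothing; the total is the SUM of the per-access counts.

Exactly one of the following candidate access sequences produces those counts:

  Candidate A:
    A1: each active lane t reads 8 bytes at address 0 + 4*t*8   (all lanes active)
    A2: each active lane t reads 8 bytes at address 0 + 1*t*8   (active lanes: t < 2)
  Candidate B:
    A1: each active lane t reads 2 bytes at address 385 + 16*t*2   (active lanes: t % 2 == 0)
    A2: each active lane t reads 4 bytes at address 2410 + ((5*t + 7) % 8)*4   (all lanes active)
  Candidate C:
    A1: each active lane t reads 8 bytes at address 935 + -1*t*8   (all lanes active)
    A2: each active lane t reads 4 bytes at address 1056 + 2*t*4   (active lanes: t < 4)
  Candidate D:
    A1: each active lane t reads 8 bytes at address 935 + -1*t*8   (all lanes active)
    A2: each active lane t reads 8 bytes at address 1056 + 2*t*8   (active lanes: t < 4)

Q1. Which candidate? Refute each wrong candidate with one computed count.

A: A1 gives 8 transactions, not 3
B: A1 gives 4 transactions, not 3
D: A2 gives 2 transactions, not 1
C: all counts match (3,1)

Answer: C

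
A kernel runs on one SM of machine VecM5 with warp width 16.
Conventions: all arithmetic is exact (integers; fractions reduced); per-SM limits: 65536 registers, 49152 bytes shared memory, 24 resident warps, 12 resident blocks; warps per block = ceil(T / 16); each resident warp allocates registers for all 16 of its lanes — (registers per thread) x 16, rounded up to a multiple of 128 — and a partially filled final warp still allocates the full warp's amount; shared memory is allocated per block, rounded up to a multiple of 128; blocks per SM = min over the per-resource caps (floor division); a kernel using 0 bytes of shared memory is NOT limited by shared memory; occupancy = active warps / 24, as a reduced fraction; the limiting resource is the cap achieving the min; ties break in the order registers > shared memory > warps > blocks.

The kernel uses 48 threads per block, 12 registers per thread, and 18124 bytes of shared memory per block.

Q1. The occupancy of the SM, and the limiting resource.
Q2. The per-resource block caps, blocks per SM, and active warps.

Answer: occupancy 1/4, limited by shared memory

registers: 85 blocks
shared memory: 2 blocks
warps: 8 blocks
blocks: 12 blocks

Answer: 2 blocks, 6 active warps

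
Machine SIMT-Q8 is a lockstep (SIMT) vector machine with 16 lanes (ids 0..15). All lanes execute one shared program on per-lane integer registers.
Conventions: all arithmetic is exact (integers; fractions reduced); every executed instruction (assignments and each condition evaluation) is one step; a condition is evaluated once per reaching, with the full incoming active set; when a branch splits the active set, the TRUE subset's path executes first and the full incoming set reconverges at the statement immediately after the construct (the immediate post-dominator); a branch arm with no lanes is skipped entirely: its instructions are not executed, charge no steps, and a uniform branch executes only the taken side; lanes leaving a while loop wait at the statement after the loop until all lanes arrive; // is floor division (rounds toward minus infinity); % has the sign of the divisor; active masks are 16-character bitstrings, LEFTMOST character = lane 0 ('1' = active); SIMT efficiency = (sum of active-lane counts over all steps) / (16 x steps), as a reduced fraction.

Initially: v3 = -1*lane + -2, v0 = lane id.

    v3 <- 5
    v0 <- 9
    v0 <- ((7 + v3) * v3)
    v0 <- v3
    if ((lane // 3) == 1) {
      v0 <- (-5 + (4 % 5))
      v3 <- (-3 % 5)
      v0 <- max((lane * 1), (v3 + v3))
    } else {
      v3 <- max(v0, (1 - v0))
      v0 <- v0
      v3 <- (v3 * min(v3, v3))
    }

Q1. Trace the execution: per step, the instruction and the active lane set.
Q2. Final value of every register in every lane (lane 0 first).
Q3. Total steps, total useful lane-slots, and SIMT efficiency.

step 0: v3 <- 5                      1111111111111111
step 1: v0 <- 9                      1111111111111111
step 2: v0 <- ((7 + v3) * v3)        1111111111111111
step 3: v0 <- v3                     1111111111111111
step 4: eval ((lane // 3) == 1)      1111111111111111
step 5: v0 <- (-5 + (4 % 5))         0001110000000000
step 6: v3 <- (-3 % 5)               0001110000000000
step 7: v0 <- max((lane * 1), (v3 + v3)) 0001110000000000
step 8: v3 <- max(v0, (1 - v0))      1110001111111111
step 9: v0 <- v0                     1110001111111111
step 10: v3 <- (v3 * min(v3, v3))     1110001111111111

Answer: 11 steps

v3: 25,25,25,2,2,2,25,25,25,25,25,25,25,25,25,25
v0: 5,5,5,4,4,5,5,5,5,5,5,5,5,5,5,5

steps = 11; useful = 128; efficiency = 128/176 = 8/11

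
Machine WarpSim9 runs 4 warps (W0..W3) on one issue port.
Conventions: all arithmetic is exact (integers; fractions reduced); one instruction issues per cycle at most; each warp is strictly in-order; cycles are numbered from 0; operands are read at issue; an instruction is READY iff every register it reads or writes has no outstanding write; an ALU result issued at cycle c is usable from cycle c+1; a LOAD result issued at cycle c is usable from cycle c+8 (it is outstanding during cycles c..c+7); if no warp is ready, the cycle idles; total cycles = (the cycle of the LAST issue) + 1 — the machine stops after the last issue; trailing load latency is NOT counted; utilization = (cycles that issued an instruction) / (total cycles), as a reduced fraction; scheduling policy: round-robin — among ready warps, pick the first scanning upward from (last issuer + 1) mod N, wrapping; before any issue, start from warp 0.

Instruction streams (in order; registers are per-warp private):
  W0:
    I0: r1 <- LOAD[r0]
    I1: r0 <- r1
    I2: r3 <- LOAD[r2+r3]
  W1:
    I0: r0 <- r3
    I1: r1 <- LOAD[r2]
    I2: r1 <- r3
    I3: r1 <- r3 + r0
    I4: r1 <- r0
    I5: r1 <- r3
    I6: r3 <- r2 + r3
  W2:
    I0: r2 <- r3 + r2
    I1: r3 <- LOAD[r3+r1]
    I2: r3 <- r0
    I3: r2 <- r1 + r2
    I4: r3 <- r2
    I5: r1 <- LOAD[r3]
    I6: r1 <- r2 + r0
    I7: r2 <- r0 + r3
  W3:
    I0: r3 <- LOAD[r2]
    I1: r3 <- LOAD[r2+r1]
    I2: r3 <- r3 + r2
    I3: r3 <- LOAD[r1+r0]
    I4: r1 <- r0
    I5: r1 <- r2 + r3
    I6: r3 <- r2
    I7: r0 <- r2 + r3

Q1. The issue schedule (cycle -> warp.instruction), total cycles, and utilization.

cycle 0: W0.I0
cycle 1: W1.I0
cycle 2: W2.I0
cycle 3: W3.I0
cycle 4: W1.I1
cycle 5: W2.I1
cycle 6: idle
cycle 7: idle
cycle 8: W0.I1
cycle 9: W0.I2
cycle 10: idle
cycle 11: W3.I1
cycle 12: W1.I2
cycle 13: W2.I2
cycle 14: W1.I3
cycle 15: W2.I3
cycle 16: W1.I4
cycle 17: W2.I4
cycle 18: W1.I5
cycle 19: W2.I5
cycle 20: W3.I2
cycle 21: W1.I6
cycle 22: W3.I3
cycle 23: W3.I4
cycle 24: idle
cycle 25: idle
cycle 26: idle
cycle 27: W2.I6
cycle 28: W2.I7
cycle 29: idle
cycle 30: W3.I5
cycle 31: W3.I6
cycle 32: W3.I7

Answer: 33 cycles, utilization 26/33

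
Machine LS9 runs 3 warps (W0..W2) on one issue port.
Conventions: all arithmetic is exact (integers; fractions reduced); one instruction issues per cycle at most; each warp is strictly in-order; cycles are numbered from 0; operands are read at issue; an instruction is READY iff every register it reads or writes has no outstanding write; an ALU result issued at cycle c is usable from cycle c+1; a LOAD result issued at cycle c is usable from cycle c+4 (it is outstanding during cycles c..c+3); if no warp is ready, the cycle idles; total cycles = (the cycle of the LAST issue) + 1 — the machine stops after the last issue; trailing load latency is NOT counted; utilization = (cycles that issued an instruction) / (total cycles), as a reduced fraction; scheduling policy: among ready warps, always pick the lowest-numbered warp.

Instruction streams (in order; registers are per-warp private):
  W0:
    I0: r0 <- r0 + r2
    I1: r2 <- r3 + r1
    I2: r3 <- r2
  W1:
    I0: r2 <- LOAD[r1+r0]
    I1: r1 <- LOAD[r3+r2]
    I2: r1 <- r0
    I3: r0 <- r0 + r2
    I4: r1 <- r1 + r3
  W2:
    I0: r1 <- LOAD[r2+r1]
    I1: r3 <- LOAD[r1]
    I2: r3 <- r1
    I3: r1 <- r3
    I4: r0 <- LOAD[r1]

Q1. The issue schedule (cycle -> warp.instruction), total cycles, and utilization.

cycle 0: W0.I0
cycle 1: W0.I1
cycle 2: W0.I2
cycle 3: W1.I0
cycle 4: W2.I0
cycle 5: idle
cycle 6: idle
cycle 7: W1.I1
cycle 8: W2.I1
cycle 9: idle
cycle 10: idle
cycle 11: W1.I2
cycle 12: W1.I3
cycle 13: W1.I4
cycle 14: W2.I2
cycle 15: W2.I3
cycle 16: W2.I4

Answer: 17 cycles, utilization 13/17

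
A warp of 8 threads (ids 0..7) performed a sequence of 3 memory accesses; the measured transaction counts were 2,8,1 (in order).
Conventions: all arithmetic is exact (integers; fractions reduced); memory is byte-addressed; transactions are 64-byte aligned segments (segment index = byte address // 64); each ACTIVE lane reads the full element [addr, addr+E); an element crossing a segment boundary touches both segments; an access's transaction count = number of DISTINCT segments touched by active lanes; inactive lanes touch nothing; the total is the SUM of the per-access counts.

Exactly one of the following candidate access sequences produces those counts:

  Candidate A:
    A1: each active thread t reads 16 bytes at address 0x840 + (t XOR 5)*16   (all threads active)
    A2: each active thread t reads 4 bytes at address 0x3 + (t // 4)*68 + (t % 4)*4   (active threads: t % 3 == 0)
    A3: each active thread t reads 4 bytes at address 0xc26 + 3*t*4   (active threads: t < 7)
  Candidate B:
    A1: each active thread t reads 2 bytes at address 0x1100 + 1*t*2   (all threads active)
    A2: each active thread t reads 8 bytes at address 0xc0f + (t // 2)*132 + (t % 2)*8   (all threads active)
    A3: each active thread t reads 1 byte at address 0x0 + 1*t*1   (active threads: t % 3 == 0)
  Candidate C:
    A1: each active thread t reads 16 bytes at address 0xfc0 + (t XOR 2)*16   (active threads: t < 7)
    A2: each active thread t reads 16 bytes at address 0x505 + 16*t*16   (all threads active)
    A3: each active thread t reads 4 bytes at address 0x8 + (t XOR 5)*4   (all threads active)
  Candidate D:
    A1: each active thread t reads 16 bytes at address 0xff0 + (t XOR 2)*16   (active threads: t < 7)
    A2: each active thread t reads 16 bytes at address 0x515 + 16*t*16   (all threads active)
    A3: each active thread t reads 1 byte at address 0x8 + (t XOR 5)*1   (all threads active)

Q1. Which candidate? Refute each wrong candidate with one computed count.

A: A2 gives 2 transactions, not 8
B: A1 gives 1 transaction, not 2
D: A1 gives 3 transactions, not 2
C: all counts match (2,8,1)

Answer: C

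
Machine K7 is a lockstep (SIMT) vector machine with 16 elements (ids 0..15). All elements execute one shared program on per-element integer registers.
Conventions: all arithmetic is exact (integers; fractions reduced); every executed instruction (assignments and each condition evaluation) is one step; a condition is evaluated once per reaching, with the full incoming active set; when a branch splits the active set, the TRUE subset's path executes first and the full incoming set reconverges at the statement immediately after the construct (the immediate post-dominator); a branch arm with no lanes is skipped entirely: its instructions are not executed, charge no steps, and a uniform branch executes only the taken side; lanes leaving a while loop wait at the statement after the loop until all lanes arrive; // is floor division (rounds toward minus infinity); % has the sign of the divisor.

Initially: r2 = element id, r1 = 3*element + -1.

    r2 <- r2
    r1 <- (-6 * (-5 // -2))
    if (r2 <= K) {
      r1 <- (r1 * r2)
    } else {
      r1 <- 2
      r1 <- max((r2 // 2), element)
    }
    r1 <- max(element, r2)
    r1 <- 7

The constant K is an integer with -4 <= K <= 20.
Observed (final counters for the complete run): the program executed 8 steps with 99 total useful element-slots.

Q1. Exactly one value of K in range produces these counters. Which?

Answer: K = 12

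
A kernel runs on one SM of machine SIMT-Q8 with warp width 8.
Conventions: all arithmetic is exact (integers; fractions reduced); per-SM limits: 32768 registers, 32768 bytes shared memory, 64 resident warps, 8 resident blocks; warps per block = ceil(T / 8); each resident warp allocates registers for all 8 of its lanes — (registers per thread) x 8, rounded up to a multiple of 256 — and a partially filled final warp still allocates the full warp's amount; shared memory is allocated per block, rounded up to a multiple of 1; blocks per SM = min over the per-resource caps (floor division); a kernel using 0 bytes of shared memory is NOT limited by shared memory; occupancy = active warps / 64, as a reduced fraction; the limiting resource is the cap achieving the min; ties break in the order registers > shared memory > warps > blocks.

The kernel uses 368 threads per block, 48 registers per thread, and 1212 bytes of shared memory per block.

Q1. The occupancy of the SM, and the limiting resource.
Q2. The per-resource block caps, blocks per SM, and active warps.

Answer: occupancy 23/32, limited by registers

registers: 1 block
shared memory: 27 blocks
warps: 1 block
blocks: 8 blocks

Answer: 1 block, 46 active warps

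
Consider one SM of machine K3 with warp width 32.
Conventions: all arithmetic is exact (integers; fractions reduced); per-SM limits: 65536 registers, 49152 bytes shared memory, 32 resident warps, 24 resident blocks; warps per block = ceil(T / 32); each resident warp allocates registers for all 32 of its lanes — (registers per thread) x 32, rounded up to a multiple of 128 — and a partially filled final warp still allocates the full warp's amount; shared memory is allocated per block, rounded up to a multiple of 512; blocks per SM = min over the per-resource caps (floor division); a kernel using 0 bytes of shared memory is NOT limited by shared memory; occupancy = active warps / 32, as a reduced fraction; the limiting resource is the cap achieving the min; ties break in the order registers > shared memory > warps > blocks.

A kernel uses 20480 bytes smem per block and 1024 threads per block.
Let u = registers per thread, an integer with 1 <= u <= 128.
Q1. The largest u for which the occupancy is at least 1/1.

Answer: u = 64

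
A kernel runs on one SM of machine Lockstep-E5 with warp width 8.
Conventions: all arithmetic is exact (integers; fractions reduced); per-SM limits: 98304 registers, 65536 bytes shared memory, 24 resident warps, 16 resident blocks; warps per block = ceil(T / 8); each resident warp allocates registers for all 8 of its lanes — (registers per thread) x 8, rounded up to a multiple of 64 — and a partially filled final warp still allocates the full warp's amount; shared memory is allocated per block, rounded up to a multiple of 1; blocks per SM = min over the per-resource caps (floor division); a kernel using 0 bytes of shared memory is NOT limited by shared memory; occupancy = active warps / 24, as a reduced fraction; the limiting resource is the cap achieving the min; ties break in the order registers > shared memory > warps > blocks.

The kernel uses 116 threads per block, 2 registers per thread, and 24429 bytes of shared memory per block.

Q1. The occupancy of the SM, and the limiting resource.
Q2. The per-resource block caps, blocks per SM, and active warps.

Answer: occupancy 5/8, limited by warps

registers: 102 blocks
shared memory: 2 blocks
warps: 1 block
blocks: 16 blocks

Answer: 1 block, 15 active warps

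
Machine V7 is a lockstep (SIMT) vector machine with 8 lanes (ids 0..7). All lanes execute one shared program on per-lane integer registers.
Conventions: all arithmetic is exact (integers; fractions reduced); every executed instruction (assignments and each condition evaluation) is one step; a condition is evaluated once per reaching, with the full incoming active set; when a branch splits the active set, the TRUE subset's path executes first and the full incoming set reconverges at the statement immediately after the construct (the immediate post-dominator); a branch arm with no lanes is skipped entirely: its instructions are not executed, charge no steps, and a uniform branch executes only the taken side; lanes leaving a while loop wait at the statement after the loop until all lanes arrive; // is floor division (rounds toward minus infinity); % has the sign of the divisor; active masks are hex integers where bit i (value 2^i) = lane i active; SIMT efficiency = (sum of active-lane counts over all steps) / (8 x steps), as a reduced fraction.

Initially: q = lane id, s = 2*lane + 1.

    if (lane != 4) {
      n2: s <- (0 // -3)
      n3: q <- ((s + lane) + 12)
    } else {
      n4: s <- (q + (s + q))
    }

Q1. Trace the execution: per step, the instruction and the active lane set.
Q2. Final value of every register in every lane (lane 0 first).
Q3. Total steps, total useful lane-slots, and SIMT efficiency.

step 0: eval (lane != 4)             0xff
step 1: s <- (0 // -3)               0xef
step 2: q <- ((s + lane) + 12)       0xef
step 3: s <- (q + (s + q))           0x10

Answer: 4 steps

q: 12,13,14,15,4,17,18,19
s: 0,0,0,0,17,0,0,0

steps = 4; useful = 23; efficiency = 23/32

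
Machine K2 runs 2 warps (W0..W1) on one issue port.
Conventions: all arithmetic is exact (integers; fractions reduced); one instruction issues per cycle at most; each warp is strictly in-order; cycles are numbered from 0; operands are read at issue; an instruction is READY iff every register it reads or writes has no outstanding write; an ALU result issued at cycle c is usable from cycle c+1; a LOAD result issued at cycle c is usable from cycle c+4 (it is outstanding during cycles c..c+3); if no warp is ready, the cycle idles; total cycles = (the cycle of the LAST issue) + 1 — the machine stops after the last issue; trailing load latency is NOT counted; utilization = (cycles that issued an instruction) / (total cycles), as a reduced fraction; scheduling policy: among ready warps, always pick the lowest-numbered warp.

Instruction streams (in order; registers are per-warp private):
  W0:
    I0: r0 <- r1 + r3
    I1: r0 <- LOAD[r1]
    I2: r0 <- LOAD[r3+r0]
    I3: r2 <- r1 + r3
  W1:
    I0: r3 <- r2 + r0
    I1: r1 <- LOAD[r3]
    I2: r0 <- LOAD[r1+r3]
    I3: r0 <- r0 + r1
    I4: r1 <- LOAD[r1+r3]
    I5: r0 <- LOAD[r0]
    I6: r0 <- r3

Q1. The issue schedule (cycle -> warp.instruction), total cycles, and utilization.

cycle 0: W0.I0
cycle 1: W0.I1
cycle 2: W1.I0
cycle 3: W1.I1
cycle 4: idle
cycle 5: W0.I2
cycle 6: W0.I3
cycle 7: W1.I2
cycle 8: idle
cycle 9: idle
cycle 10: idle
cycle 11: W1.I3
cycle 12: W1.I4
cycle 13: W1.I5
cycle 14: idle
cycle 15: idle
cycle 16: idle
cycle 17: W1.I6

Answer: 18 cycles, utilization 11/18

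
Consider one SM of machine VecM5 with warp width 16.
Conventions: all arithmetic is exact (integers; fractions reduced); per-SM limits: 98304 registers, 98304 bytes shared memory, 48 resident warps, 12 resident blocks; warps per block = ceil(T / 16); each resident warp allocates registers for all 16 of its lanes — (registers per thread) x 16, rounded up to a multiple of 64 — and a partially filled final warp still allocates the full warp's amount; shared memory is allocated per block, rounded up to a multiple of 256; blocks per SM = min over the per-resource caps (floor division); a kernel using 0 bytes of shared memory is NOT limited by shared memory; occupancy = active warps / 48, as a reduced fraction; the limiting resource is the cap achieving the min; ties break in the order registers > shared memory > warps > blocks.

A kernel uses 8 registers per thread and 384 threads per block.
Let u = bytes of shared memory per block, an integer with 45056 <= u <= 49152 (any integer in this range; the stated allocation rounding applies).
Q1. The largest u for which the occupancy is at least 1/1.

Answer: u = 49152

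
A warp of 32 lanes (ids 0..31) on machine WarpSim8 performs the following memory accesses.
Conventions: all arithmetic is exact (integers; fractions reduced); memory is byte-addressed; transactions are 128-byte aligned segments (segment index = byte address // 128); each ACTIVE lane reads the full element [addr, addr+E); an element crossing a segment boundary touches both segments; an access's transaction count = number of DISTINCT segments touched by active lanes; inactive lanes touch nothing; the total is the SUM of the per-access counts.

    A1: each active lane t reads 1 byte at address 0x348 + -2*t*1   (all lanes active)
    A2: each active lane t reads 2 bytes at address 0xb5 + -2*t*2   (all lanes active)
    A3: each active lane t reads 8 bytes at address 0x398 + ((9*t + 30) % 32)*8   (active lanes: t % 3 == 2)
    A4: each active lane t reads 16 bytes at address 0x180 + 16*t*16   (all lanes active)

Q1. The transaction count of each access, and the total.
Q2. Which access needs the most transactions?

A1: 1 transaction
A2: 2 transactions
A3: 2 transactions
A4: 32 transactions

Answer: 1,2,2,32; total 37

Answer: A4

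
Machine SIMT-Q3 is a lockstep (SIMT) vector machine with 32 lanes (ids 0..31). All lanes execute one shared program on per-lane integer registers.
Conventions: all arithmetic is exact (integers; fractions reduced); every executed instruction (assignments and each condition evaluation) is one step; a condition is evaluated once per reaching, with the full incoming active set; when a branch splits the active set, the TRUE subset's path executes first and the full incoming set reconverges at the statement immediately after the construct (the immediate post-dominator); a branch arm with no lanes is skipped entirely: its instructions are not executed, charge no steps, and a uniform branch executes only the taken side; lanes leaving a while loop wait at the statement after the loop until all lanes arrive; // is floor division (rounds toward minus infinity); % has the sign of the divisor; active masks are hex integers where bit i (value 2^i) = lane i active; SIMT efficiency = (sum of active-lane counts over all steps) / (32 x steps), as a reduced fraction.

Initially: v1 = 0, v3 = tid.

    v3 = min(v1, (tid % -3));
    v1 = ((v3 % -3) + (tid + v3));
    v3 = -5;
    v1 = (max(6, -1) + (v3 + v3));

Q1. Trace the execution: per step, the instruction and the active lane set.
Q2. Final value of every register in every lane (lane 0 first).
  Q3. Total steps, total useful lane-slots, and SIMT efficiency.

step 0: v3 <- min(v1, (tid % -3))    0xffffffff
step 1: v1 <- ((v3 % -3) + (tid + v3)) 0xffffffff
step 2: v3 <- -5                     0xffffffff
step 3: v1 <- (max(6, -1) + (v3 + v3)) 0xffffffff

Answer: 4 steps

v1: -4,-4,-4,-4,-4,-4,-4,-4,-4,-4,-4,-4,-4,-4,-4,-4,-4,-4,-4,-4,-4,-4,-4,-4,-4,-4,-4,-4,-4,-4,-4,-4
v3: -5,-5,-5,-5,-5,-5,-5,-5,-5,-5,-5,-5,-5,-5,-5,-5,-5,-5,-5,-5,-5,-5,-5,-5,-5,-5,-5,-5,-5,-5,-5,-5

steps = 4; useful = 128; efficiency = 128/128 = 1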